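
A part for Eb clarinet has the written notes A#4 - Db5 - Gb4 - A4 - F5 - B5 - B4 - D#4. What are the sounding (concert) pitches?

Written C4 on the Eb clarinet sounds as Eb4, a minor third higher; apply that shift to every note.
A#4 gives C#5
Db5 gives Fb5
Gb4 gives Bbb4
A4 gives C5
F5 gives Ab5
B5 gives D6
B4 gives D5
D#4 gives F#4

C#5 Fb5 Bbb4 C5 Ab5 D6 D5 F#4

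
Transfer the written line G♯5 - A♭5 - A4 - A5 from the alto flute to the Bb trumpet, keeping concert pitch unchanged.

E#5 F5 F#4 F#5

First find concert pitch: the alto flute sounds a perfect fourth below written, so G♯5 A♭5 A4 A5 sounds D#5 Eb5 E4 E5.
Then write for Bb trumpet: it sounds a major second below written, so the part must be a major second above concert.
D#5 → E#5
Eb5 → F5
E4 → F#4
E5 → F#5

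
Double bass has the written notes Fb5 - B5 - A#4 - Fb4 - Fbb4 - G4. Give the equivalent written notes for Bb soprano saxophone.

Gb4 C#5 B#3 Gb3 Gbb3 A3

First find concert pitch: the double bass sounds a perfect octave below written, so Fb5 B5 A#4 Fb4 Fbb4 G4 sounds Fb4 B4 A#3 Fb3 Fbb3 G3.
Then write for Bb soprano saxophone: it sounds a major second below written, so the part must be a major second above concert.
Fb4 → Gb4
B4 → C#5
A#3 → B#3
Fb3 → Gb3
Fbb3 → Gbb3
G3 → A3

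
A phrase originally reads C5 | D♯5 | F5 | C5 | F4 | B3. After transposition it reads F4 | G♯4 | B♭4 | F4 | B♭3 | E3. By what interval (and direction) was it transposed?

down a perfect fifth

From C5 to F4 is 5 letter names — a fifth of some quality.
F4 to C5 is 7 semitones, which makes it a perfect fifth; the second version is lower, so the direction is down.
Checking another pair — B3 → E3 — gives the same interval.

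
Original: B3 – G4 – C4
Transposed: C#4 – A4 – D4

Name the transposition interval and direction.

up a major second

From B3 to C#4 is 2 letter names — a second of some quality.
B3 to C#4 is 2 semitones, which makes it a major second; the second version is higher, so the direction is up.
Checking another pair — C4 → D4 — gives the same interval.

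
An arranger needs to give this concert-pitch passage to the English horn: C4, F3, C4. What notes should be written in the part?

G4 C4 G4

The English horn sounds a perfect fifth below written, so the written part must be a perfect fifth above concert — transpose each note up.
C4 to G4
F3 to C4
C4 to G4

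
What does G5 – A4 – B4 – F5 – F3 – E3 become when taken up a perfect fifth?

D6 E5 F#5 C6 C4 B3

G5 gives D6
A4 gives E5
B4 gives F#5
F5 gives C6
F3 gives C4
E3 gives B3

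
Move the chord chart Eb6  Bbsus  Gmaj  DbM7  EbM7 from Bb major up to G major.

C6 Gsus Emaj BbM7 CM7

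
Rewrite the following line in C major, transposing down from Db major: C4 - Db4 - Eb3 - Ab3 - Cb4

B3 C4 D3 G3 Bb3

Db major to C major down is a minor second, so every note moves down by that interval.
C4 → B3
Db4 → C4
Eb3 → D3
Ab3 → G3
Cb4 → Bb3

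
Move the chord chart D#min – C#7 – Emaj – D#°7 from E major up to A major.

E major up to A major is a perfect fourth; each chord root moves by that interval while the quality stays the same.
D#min: root D# up a perfect fourth → G#, giving G#min.
C#7: root C# up a perfect fourth → F#, giving F#7.
Emaj: root E up a perfect fourth → A, giving Amaj.
D#°7: root D# up a perfect fourth → G#, giving G#°7.

G#min F#7 Amaj G#°7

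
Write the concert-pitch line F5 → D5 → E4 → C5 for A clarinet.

The A clarinet sounds a minor third below written, so the written part must be a minor third above concert — transpose each note up.
F5 gives Ab5
D5 gives F5
E4 gives G4
C5 gives Eb5

Ab5 F5 G4 Eb5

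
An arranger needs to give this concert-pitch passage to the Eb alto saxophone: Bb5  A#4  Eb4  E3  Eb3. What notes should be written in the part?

Written C4 sounds as Eb3 on the Eb alto saxophone, so concert pitches are written a major sixth up.
Bb5 becomes G6
A#4 becomes F##5
Eb4 becomes C5
E3 becomes C#4
Eb3 becomes C4

G6 F##5 C5 C#4 C4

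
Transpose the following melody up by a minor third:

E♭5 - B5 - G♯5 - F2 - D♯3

A minor third up from Eb5 gives Gb5.
B5 up a minor third is D6.
A minor third up from G#5 gives B5.
F2: a third up reaches A, and 3 semitones makes it Ab2.
D#3: a third up reaches F, and 3 semitones makes it F#3.

Gb5 D6 B5 Ab2 F#3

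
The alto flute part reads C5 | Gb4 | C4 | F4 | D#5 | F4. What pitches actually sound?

Written C4 on the alto flute sounds as G3, a perfect fourth lower; apply that shift to every note.
C5 becomes G4
Gb4 becomes Db4
C4 becomes G3
F4 becomes C4
D#5 becomes A#4
F4 becomes C4

G4 Db4 G3 C4 A#4 C4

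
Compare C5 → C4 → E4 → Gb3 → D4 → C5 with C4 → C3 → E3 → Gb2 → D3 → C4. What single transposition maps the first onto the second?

down a perfect octave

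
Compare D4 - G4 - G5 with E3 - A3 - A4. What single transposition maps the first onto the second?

down a minor seventh

Take the first pair: D4 → E3. D to E spans 7 letter names, so the interval is some kind of seventh.
E3 to D4 is 10 semitones, which makes it a minor seventh; the second version is lower, so the direction is down.
Checking another pair — G5 → A4 — gives the same interval.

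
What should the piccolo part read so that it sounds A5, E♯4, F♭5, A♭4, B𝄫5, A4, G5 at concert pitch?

A4 E#3 Fb4 Ab3 Bbb4 A3 G4

The piccolo sounds a perfect octave above written, so the written part must be a perfect octave below concert — transpose each note down.
A5 gives A4
E#4 gives E#3
Fb5 gives Fb4
Ab4 gives Ab3
Bbb5 gives Bbb4
A4 gives A3
G5 gives G4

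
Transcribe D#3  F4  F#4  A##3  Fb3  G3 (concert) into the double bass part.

D#4 F5 F#5 A##4 Fb4 G4

Written C4 sounds as C3 on the double bass, so concert pitches are written a perfect octave up.
D#3 gives D#4
F4 gives F5
F#4 gives F#5
A##3 gives A##4
Fb3 gives Fb4
G3 gives G4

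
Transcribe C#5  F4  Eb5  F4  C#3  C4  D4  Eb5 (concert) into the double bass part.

C#6 F5 Eb6 F5 C#4 C5 D5 Eb6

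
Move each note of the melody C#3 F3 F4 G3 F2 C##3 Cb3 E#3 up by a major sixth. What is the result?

C#3 gives A#3
F3 gives D4
F4 gives D5
G3 gives E4
F2 gives D3
C##3 gives A##3
Cb3 gives Ab3
E#3 gives C##4

A#3 D4 D5 E4 D3 A##3 Ab3 C##4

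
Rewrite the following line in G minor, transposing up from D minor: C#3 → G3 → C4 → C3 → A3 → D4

F#3 C4 F4 F3 D4 G4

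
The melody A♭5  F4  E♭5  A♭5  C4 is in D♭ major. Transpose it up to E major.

B5 G#4 F#5 B5 D#4

D♭ major to E major up is an augmented second, so every note moves up by that interval.
Ab5 → B5
F4 → G#4
Eb5 → F#5
Ab5 → B5
C4 → D#4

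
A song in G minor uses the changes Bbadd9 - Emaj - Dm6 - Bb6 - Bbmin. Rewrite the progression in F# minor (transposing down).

Aadd9 D#maj C#m6 A6 Amin

G minor down to F# minor is a minor second; each chord root moves by that interval while the quality stays the same.
Bbadd9: root Bb down a minor second → A, giving Aadd9.
Emaj: root E down a minor second → D#, giving D#maj.
Dm6: root D down a minor second → C#, giving C#m6.
Bb6: root Bb down a minor second → A, giving A6.
Bbmin: root Bb down a minor second → A, giving Amin.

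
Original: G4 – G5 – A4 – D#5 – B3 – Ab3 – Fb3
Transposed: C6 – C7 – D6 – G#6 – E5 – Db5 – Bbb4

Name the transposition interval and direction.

up a perfect eleventh

Take the first pair: G4 → C6. G to C spans 11 letter names, so the interval is some kind of eleventh.
G4 to C6 is 17 semitones, which makes it a perfect eleventh; the second version is higher, so the direction is up.
Checking another pair — Fb3 → Bbb4 — gives the same interval.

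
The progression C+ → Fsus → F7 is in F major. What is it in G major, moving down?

F major down to G major is a minor seventh; each chord root moves by that interval while the quality stays the same.
C+: root C down a minor seventh → D, giving D+.
Fsus: root F down a minor seventh → G, giving Gsus.
F7: root F down a minor seventh → G, giving G7.

D+ Gsus G7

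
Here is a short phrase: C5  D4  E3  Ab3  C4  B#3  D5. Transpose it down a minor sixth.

C5 -> E4
D4 -> F#3
E3 -> G#2
Ab3 -> C3
C4 -> E3
B#3 -> D##3
D5 -> F#4

E4 F#3 G#2 C3 E3 D##3 F#4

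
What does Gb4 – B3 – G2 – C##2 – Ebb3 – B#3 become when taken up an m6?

Ebb5 G4 Eb3 A#2 Cbb4 G#4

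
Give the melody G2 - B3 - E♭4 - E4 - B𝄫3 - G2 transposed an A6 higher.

G2 to E#3
B3 to G##4
Eb4 to C#5
E4 to C##5
Bbb3 to G4
G2 to E#3

E#3 G##4 C#5 C##5 G4 E#3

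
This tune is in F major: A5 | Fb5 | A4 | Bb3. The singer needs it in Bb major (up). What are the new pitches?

D6 Bbb5 D5 Eb4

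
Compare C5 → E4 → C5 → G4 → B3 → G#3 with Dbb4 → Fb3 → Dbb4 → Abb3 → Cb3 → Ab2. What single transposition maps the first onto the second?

down an augmented seventh

Take the first pair: C5 → Dbb4. C to D spans 7 letter names, so the interval is some kind of seventh.
Dbb4 to C5 is 12 semitones, which makes it an augmented seventh; the second version is lower, so the direction is down.
Checking another pair — G#3 → Ab2 — gives the same interval.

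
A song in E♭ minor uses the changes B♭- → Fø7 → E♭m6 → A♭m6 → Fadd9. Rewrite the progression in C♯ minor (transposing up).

E♭ minor up to C♯ minor is an augmented sixth; each chord root moves by that interval while the quality stays the same.
B♭-: root B♭ up an augmented sixth → G#, giving G#-.
Fø7: root F up an augmented sixth → D#, giving D#ø7.
E♭m6: root E♭ up an augmented sixth → C#, giving C#m6.
A♭m6: root A♭ up an augmented sixth → F#, giving F#m6.
Fadd9: root F up an augmented sixth → D#, giving D#add9.

G#- D#ø7 C#m6 F#m6 D#add9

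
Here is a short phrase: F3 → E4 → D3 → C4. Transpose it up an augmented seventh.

An augmented seventh up from F3 gives E#4.
E4: a seventh up reaches D, and 12 semitones makes it D##5.
D3 up an augmented seventh is C##4.
C4: a seventh up reaches B, and 12 semitones makes it B#4.

E#4 D##5 C##4 B#4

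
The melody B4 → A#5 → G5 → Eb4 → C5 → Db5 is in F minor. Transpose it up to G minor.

F minor to G minor up is a major second, so every note moves up by that interval.
B4 gives C#5
A#5 gives B#5
G5 gives A5
Eb4 gives F4
C5 gives D5
Db5 gives Eb5

C#5 B#5 A5 F4 D5 Eb5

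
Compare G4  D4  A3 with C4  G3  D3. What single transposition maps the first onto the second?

Take the first pair: G4 → C4. G to C spans 5 letter names, so the interval is some kind of fifth.
C4 to G4 is 7 semitones, which makes it a perfect fifth; the second version is lower, so the direction is down.
Checking another pair — A3 → D3 — gives the same interval.

down a perfect fifth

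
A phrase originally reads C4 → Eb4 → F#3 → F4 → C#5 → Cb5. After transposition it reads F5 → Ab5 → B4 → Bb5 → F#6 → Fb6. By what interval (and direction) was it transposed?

up a perfect eleventh

From C4 to F5 is 11 letter names — an eleventh of some quality.
C4 to F5 is 17 semitones, which makes it a perfect eleventh; the second version is higher, so the direction is up.
Checking another pair — Cb5 → Fb6 — gives the same interval.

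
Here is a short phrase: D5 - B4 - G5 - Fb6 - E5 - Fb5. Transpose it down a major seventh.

Eb4 C4 Ab4 Gbb5 F4 Gbb4

D5: a seventh down reaches E, and 11 semitones makes it Eb4.
B4: a seventh down reaches C, and 11 semitones makes it C4.
A major seventh down from G5 gives Ab4.
A major seventh down from Fb6 gives Gbb5.
A major seventh down from E5 gives F4.
Fb5: a seventh down reaches G, and 11 semitones makes it Gbb4.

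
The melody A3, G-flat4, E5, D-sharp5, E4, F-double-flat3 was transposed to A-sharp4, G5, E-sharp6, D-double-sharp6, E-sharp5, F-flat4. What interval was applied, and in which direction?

up an augmented octave

From A3 to A#4 is 8 letter names — an octave of some quality.
A3 to A#4 is 13 semitones, which makes it an augmented octave; the second version is higher, so the direction is up.
Checking another pair — Fbb3 → Fb4 — gives the same interval.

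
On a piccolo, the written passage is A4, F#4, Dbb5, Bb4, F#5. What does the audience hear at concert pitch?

Written C4 on the piccolo sounds as C5, a perfect octave higher; apply that shift to every note.
A4 becomes A5
F#4 becomes F#5
Dbb5 becomes Dbb6
Bb4 becomes Bb5
F#5 becomes F#6

A5 F#5 Dbb6 Bb5 F#6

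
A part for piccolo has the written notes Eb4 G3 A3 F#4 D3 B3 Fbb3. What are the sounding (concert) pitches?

Written C4 on the piccolo sounds as C5, a perfect octave higher; apply that shift to every note.
Eb4 gives Eb5
G3 gives G4
A3 gives A4
F#4 gives F#5
D3 gives D4
B3 gives B4
Fbb3 gives Fbb4

Eb5 G4 A4 F#5 D4 B4 Fbb4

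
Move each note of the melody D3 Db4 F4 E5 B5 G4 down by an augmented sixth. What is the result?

D3 gives Fb2
Db4 gives Fbb3
F4 gives Abb3
E5 gives Gb4
B5 gives Db5
G4 gives Bbb3

Fb2 Fbb3 Abb3 Gb4 Db5 Bbb3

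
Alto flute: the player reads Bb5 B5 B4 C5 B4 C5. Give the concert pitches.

F5 F#5 F#4 G4 F#4 G4

Written C4 on the alto flute sounds as G3, a perfect fourth lower; apply that shift to every note.
Bb5 to F5
B5 to F#5
B4 to F#4
C5 to G4
B4 to F#4
C5 to G4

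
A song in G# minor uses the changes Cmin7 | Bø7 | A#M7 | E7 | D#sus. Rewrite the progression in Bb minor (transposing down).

Ebbmin7 Dbø7 CM7 Gb7 Fsus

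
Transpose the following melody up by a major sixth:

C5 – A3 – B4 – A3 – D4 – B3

A5 F#4 G#5 F#4 B4 G#4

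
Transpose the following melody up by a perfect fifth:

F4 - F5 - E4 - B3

C5 C6 B4 F#4

F4 to C5
F5 to C6
E4 to B4
B3 to F#4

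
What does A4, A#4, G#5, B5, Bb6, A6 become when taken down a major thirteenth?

A4: a thirteenth down reaches C, and 21 semitones makes it C3.
A#4 down a major thirteenth is C#3.
A major thirteenth down from G#5 gives B3.
B5: a thirteenth down reaches D, and 21 semitones makes it D4.
Bb6: a thirteenth down reaches D, and 21 semitones makes it Db5.
A6: a thirteenth down reaches C, and 21 semitones makes it C5.

C3 C#3 B3 D4 Db5 C5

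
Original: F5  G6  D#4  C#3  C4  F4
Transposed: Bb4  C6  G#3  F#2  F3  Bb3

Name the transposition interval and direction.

down a perfect fifth

Take the first pair: F5 → Bb4. F to B spans 5 letter names, so the interval is some kind of fifth.
Bb4 to F5 is 7 semitones, which makes it a perfect fifth; the second version is lower, so the direction is down.
Checking another pair — F4 → Bb3 — gives the same interval.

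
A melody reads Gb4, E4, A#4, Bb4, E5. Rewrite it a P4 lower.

Db4 B3 E#4 F4 B4

Gb4 becomes Db4
E4 becomes B3
A#4 becomes E#4
Bb4 becomes F4
E5 becomes B4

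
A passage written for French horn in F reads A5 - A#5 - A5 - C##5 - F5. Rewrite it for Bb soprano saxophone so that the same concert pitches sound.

E5 E#5 E5 G##4 C5

First find concert pitch: the French horn in F sounds a perfect fifth below written, so A5 A#5 A5 C##5 F5 sounds D5 D#5 D5 F##4 Bb4.
Then write for Bb soprano saxophone: it sounds a major second below written, so the part must be a major second above concert.
D5 → E5
D#5 → E#5
D5 → E5
F##4 → G##4
Bb4 → C5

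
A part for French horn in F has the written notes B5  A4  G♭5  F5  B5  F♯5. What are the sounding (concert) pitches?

E5 D4 Cb5 Bb4 E5 B4

Written C4 on the French horn in F sounds as F3, a perfect fifth lower; apply that shift to every note.
B5 -> E5
A4 -> D4
Gb5 -> Cb5
F5 -> Bb4
B5 -> E5
F#5 -> B4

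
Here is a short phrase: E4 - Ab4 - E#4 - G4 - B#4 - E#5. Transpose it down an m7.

F#3 Bb3 F##3 A3 C##4 F##4

A minor seventh down from E4 gives F#3.
Ab4 down a minor seventh is Bb3.
A minor seventh down from E#4 gives F##3.
G4: a seventh down reaches A, and 10 semitones makes it A3.
B#4: a seventh down reaches C, and 10 semitones makes it C##4.
A minor seventh down from E#5 gives F##4.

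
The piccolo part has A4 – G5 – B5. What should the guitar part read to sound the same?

A6 G7 B7

First find concert pitch: the piccolo sounds a perfect octave above written, so A4 G5 B5 sounds A5 G6 B6.
Then write for guitar: it sounds a perfect octave below written, so the part must be a perfect octave above concert.
A5 → A6
G6 → G7
B6 → B7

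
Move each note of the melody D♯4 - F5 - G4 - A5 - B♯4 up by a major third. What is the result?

F##4 A5 B4 C#6 D##5

A major third up from D#4 gives F##4.
A major third up from F5 gives A5.
G4: a third up reaches B, and 4 semitones makes it B4.
A major third up from A5 gives C#6.
B#4 up a major third is D##5.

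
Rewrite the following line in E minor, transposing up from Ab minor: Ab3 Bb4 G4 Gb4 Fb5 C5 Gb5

E4 F#5 D#5 D5 C6 G#5 D6

From Ab up to E is an augmented fifth; apply that to each pitch.
Ab3 -> E4
Bb4 -> F#5
G4 -> D#5
Gb4 -> D5
Fb5 -> C6
C5 -> G#5
Gb5 -> D6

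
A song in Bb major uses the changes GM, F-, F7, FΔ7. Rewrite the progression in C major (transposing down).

Bb major down to C major is a minor seventh; each chord root moves by that interval while the quality stays the same.
GM: root G down a minor seventh → A, giving AM.
F-: root F down a minor seventh → G, giving G-.
F7: root F down a minor seventh → G, giving G7.
FΔ7: root F down a minor seventh → G, giving GΔ7.

AM G- G7 GΔ7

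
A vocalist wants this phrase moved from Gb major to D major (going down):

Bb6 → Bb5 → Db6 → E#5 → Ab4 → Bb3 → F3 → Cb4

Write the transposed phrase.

Gb major to D major down is a diminished fourth, so every note moves down by that interval.
Bb6 becomes F#6
Bb5 becomes F#5
Db6 becomes A5
E#5 becomes B##4
Ab4 becomes E4
Bb3 becomes F#3
F3 becomes C#3
Cb4 becomes G3

F#6 F#5 A5 B##4 E4 F#3 C#3 G3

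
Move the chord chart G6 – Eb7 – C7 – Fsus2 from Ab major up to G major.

Ab major up to G major is a major seventh; each chord root moves by that interval while the quality stays the same.
G6: root G up a major seventh → F#, giving F#6.
Eb7: root Eb up a major seventh → D, giving D7.
C7: root C up a major seventh → B, giving B7.
Fsus2: root F up a major seventh → E, giving Esus2.

F#6 D7 B7 Esus2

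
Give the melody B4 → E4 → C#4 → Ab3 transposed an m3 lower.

B4: a third down reaches G, and 3 semitones makes it G#4.
A minor third down from E4 gives C#4.
C#4: a third down reaches A, and 3 semitones makes it A#3.
A minor third down from Ab3 gives F3.

G#4 C#4 A#3 F3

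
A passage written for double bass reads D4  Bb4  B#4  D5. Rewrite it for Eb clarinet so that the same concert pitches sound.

B2 G3 G##3 B3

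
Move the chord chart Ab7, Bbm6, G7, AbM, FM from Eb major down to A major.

D7 Em6 C#7 DM BM

Eb major down to A major is a diminished fifth; each chord root moves by that interval while the quality stays the same.
Ab7: root Ab down a diminished fifth → D, giving D7.
Bbm6: root Bb down a diminished fifth → E, giving Em6.
G7: root G down a diminished fifth → C#, giving C#7.
AbM: root Ab down a diminished fifth → D, giving DM.
FM: root F down a diminished fifth → B, giving BM.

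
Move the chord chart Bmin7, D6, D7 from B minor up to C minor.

B minor up to C minor is a minor second; each chord root moves by that interval while the quality stays the same.
Bmin7: root B up a minor second → C, giving Cmin7.
D6: root D up a minor second → Eb, giving Eb6.
D7: root D up a minor second → Eb, giving Eb7.

Cmin7 Eb6 Eb7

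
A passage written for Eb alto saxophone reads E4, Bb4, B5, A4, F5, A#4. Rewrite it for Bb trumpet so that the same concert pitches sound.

First find concert pitch: the Eb alto saxophone sounds a major sixth below written, so E4 Bb4 B5 A4 F5 A#4 sounds G3 Db4 D5 C4 Ab4 C#4.
Then write for Bb trumpet: it sounds a major second below written, so the part must be a major second above concert.
G3 → A3
Db4 → Eb4
D5 → E5
C4 → D4
Ab4 → Bb4
C#4 → D#4

A3 Eb4 E5 D4 Bb4 D#4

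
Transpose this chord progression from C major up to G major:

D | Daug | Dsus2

C major up to G major is a perfect fifth; each chord root moves by that interval while the quality stays the same.
D: root D up a perfect fifth → A, giving A.
Daug: root D up a perfect fifth → A, giving Aaug.
Dsus2: root D up a perfect fifth → A, giving Asus2.

A Aaug Asus2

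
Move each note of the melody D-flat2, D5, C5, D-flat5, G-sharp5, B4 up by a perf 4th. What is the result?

Gb2 G5 F5 Gb5 C#6 E5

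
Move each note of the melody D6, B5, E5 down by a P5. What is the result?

G5 E5 A4

D6 down a perfect fifth is G5.
A perfect fifth down from B5 gives E5.
A perfect fifth down from E5 gives A4.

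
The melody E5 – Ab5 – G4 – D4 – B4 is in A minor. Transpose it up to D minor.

From A up to D is a perfect fourth; apply that to each pitch.
E5 -> A5
Ab5 -> Db6
G4 -> C5
D4 -> G4
B4 -> E5

A5 Db6 C5 G4 E5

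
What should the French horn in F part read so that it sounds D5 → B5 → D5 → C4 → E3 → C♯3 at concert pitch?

Written C4 sounds as F3 on the French horn in F, so concert pitches are written a perfect fifth up.
D5 to A5
B5 to F#6
D5 to A5
C4 to G4
E3 to B3
C#3 to G#3

A5 F#6 A5 G4 B3 G#3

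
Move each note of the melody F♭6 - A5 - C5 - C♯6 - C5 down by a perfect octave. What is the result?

Fb6 down a perfect octave is Fb5.
A perfect octave down from A5 gives A4.
A perfect octave down from C5 gives C4.
C#6 down a perfect octave is C#5.
C5 down a perfect octave is C4.

Fb5 A4 C4 C#5 C4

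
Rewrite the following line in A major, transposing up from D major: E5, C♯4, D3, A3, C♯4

D major to A major up is a perfect fifth, so every note moves up by that interval.
E5 → B5
C#4 → G#4
D3 → A3
A3 → E4
C#4 → G#4

B5 G#4 A3 E4 G#4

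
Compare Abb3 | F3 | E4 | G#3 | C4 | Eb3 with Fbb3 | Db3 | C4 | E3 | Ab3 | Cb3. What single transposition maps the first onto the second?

down a major third

Take the first pair: Abb3 → Fbb3. A to F spans 3 letter names, so the interval is some kind of third.
Fbb3 to Abb3 is 4 semitones, which makes it a major third; the second version is lower, so the direction is down.
Checking another pair — Eb3 → Cb3 — gives the same interval.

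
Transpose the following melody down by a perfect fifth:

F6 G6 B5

Bb5 C6 E5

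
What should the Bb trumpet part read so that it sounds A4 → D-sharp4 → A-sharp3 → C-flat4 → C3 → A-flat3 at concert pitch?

B4 E#4 B#3 Db4 D3 Bb3

Written C4 sounds as Bb3 on the Bb trumpet, so concert pitches are written a major second up.
A4 gives B4
D#4 gives E#4
A#3 gives B#3
Cb4 gives Db4
C3 gives D3
Ab3 gives Bb3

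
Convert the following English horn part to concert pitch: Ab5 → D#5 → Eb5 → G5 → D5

Db5 G#4 Ab4 C5 G4

Written C4 on the English horn sounds as F3, a perfect fifth lower; apply that shift to every note.
Ab5 to Db5
D#5 to G#4
Eb5 to Ab4
G5 to C5
D5 to G4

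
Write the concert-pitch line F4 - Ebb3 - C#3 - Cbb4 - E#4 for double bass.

The double bass sounds a perfect octave below written, so the written part must be a perfect octave above concert — transpose each note up.
F4 → F5
Ebb3 → Ebb4
C#3 → C#4
Cbb4 → Cbb5
E#4 → E#5

F5 Ebb4 C#4 Cbb5 E#5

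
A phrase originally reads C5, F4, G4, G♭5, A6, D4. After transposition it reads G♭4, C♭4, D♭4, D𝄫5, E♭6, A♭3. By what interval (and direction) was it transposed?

down an augmented fourth

Take the first pair: C5 → Gb4. C to G spans 4 letter names, so the interval is some kind of fourth.
Gb4 to C5 is 6 semitones, which makes it an augmented fourth; the second version is lower, so the direction is down.
Checking another pair — D4 → Ab3 — gives the same interval.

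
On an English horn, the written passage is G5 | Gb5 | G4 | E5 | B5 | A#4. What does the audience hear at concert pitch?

Written C4 on the English horn sounds as F3, a perfect fifth lower; apply that shift to every note.
G5 to C5
Gb5 to Cb5
G4 to C4
E5 to A4
B5 to E5
A#4 to D#4

C5 Cb5 C4 A4 E5 D#4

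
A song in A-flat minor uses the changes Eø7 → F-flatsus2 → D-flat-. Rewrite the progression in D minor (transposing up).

A-flat minor up to D minor is an augmented fourth; each chord root moves by that interval while the quality stays the same.
Eø7: root E up an augmented fourth → A#, giving A#ø7.
F-flatsus2: root F-flat up an augmented fourth → Bb, giving Bbsus2.
D-flat-: root D-flat up an augmented fourth → G, giving G-.

A#ø7 Bbsus2 G-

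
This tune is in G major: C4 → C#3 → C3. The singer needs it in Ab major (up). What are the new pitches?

Db4 D3 Db3

From G up to Ab is a minor second; apply that to each pitch.
C4 -> Db4
C#3 -> D3
C3 -> Db3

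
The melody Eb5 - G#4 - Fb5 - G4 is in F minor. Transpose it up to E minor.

F minor to E minor up is a major seventh, so every note moves up by that interval.
Eb5 gives D6
G#4 gives F##5
Fb5 gives Eb6
G4 gives F#5

D6 F##5 Eb6 F#5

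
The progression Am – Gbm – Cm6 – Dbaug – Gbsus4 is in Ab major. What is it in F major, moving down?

Ab major down to F major is a minor third; each chord root moves by that interval while the quality stays the same.
Am: root A down a minor third → F#, giving F#m.
Gbm: root Gb down a minor third → Eb, giving Ebm.
Cm6: root C down a minor third → A, giving Am6.
Dbaug: root Db down a minor third → Bb, giving Bbaug.
Gbsus4: root Gb down a minor third → Eb, giving Ebsus4.

F#m Ebm Am6 Bbaug Ebsus4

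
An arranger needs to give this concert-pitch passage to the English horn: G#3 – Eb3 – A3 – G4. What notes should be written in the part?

The English horn sounds a perfect fifth below written, so the written part must be a perfect fifth above concert — transpose each note up.
G#3 to D#4
Eb3 to Bb3
A3 to E4
G4 to D5

D#4 Bb3 E4 D5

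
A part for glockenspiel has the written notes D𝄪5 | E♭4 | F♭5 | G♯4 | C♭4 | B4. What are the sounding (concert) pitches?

The glockenspiel sounds a perfect fifteenth above written, so transpose each written note up a perfect fifteenth.
D##5 to D##7
Eb4 to Eb6
Fb5 to Fb7
G#4 to G#6
Cb4 to Cb6
B4 to B6

D##7 Eb6 Fb7 G#6 Cb6 B6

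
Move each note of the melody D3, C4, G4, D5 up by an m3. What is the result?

D3 up a minor third is F3.
C4: a third up reaches E, and 3 semitones makes it Eb4.
G4 up a minor third is Bb4.
D5: a third up reaches F, and 3 semitones makes it F5.

F3 Eb4 Bb4 F5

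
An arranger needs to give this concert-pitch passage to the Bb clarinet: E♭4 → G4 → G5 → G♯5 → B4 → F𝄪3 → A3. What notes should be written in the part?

The Bb clarinet sounds a major second below written, so the written part must be a major second above concert — transpose each note up.
Eb4 becomes F4
G4 becomes A4
G5 becomes A5
G#5 becomes A#5
B4 becomes C#5
F##3 becomes G##3
A3 becomes B3

F4 A4 A5 A#5 C#5 G##3 B3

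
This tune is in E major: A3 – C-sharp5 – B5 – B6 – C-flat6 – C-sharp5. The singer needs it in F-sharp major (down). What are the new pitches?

B2 D#4 C#5 C#6 Db5 D#4

From E down to F-sharp is a minor seventh; apply that to each pitch.
A3 → B2
C#5 → D#4
B5 → C#5
B6 → C#6
Cb6 → Db5
C#5 → D#4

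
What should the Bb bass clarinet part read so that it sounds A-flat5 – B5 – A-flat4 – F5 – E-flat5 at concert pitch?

Written C4 sounds as Bb2 on the Bb bass clarinet, so concert pitches are written a major ninth up.
Ab5 becomes Bb6
B5 becomes C#7
Ab4 becomes Bb5
F5 becomes G6
Eb5 becomes F6

Bb6 C#7 Bb5 G6 F6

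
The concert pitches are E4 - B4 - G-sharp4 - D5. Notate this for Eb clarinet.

C#4 G#4 E#4 B4

Written C4 sounds as Eb4 on the Eb clarinet, so concert pitches are written a minor third down.
E4 to C#4
B4 to G#4
G#4 to E#4
D5 to B4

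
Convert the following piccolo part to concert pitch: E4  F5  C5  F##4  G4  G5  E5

E5 F6 C6 F##5 G5 G6 E6

Written C4 on the piccolo sounds as C5, a perfect octave higher; apply that shift to every note.
E4 gives E5
F5 gives F6
C5 gives C6
F##4 gives F##5
G4 gives G5
G5 gives G6
E5 gives E6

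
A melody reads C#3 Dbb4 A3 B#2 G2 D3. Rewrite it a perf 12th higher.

G#4 Abb5 E5 F##4 D4 A4

C#3: a twelfth up reaches G, and 19 semitones makes it G#4.
Dbb4: a twelfth up reaches A, and 19 semitones makes it Abb5.
A3: a twelfth up reaches E, and 19 semitones makes it E5.
B#2: a twelfth up reaches F, and 19 semitones makes it F##4.
A perfect twelfth up from G2 gives D4.
A perfect twelfth up from D3 gives A4.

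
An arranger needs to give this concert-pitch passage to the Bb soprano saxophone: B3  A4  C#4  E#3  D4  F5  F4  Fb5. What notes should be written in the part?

The Bb soprano saxophone sounds a major second below written, so the written part must be a major second above concert — transpose each note up.
B3 gives C#4
A4 gives B4
C#4 gives D#4
E#3 gives F##3
D4 gives E4
F5 gives G5
F4 gives G4
Fb5 gives Gb5

C#4 B4 D#4 F##3 E4 G5 G4 Gb5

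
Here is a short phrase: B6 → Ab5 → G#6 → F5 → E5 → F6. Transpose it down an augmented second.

Ab6 Gbb5 F6 Ebb5 Db5 Ebb6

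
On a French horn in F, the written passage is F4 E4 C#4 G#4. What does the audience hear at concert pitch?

Bb3 A3 F#3 C#4

The French horn in F sounds a perfect fifth below written, so transpose each written note down a perfect fifth.
F4 gives Bb3
E4 gives A3
C#4 gives F#3
G#4 gives C#4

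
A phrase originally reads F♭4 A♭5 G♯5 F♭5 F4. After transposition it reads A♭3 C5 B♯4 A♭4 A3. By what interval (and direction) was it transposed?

From Fb4 to Ab3 is 6 letter names — a sixth of some quality.
Ab3 to Fb4 is 8 semitones, which makes it a minor sixth; the second version is lower, so the direction is down.
Checking another pair — F4 → A3 — gives the same interval.

down a minor sixth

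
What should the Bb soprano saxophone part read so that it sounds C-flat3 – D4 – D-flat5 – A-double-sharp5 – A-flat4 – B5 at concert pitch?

Db3 E4 Eb5 B##5 Bb4 C#6

The Bb soprano saxophone sounds a major second below written, so the written part must be a major second above concert — transpose each note up.
Cb3 to Db3
D4 to E4
Db5 to Eb5
A##5 to B##5
Ab4 to Bb4
B5 to C#6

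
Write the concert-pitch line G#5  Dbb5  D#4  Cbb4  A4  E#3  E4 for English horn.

D#6 Abb5 A#4 Gbb4 E5 B#3 B4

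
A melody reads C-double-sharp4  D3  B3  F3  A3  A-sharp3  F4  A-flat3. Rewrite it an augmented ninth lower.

C##4: a ninth down reaches B, and 15 semitones makes it B2.
An augmented ninth down from D3 gives Cb2.
B3: a ninth down reaches A, and 15 semitones makes it Ab2.
An augmented ninth down from F3 gives Ebb2.
A3 down an augmented ninth is Gb2.
A#3 down an augmented ninth is G2.
F4 down an augmented ninth is Ebb3.
Ab3 down an augmented ninth is Gbb2.

B2 Cb2 Ab2 Ebb2 Gb2 G2 Ebb3 Gbb2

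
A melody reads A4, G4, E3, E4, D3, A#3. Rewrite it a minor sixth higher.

A4: a sixth up reaches F, and 8 semitones makes it F5.
G4: a sixth up reaches E, and 8 semitones makes it Eb5.
E3 up a minor sixth is C4.
E4: a sixth up reaches C, and 8 semitones makes it C5.
D3: a sixth up reaches B, and 8 semitones makes it Bb3.
A minor sixth up from A#3 gives F#4.

F5 Eb5 C4 C5 Bb3 F#4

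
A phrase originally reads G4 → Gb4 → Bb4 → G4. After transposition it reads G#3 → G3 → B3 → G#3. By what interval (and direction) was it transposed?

down a diminished octave

Take the first pair: G4 → G#3. G to G spans 8 letter names, so the interval is some kind of octave.
G#3 to G4 is 11 semitones, which makes it a diminished octave; the second version is lower, so the direction is down.
Checking another pair — G4 → G#3 — gives the same interval.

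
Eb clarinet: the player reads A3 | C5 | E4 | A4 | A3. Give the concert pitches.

The Eb clarinet sounds a minor third above written, so transpose each written note up a minor third.
A3 to C4
C5 to Eb5
E4 to G4
A4 to C5
A3 to C4

C4 Eb5 G4 C5 C4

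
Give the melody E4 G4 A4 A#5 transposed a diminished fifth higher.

E4 up a diminished fifth is Bb4.
G4: a fifth up reaches D, and 6 semitones makes it Db5.
A4: a fifth up reaches E, and 6 semitones makes it Eb5.
A diminished fifth up from A#5 gives E6.

Bb4 Db5 Eb5 E6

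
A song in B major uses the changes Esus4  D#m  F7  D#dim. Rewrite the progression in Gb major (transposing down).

Cbsus4 Bbm Dbb7 Bbdim

B major down to Gb major is an augmented third; each chord root moves by that interval while the quality stays the same.
Esus4: root E down an augmented third → Cb, giving Cbsus4.
D#m: root D# down an augmented third → Bb, giving Bbm.
F7: root F down an augmented third → Dbb, giving Dbb7.
D#dim: root D# down an augmented third → Bb, giving Bbdim.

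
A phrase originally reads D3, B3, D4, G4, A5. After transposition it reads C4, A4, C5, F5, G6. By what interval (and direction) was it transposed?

From D3 to C4 is 7 letter names — a seventh of some quality.
D3 to C4 is 10 semitones, which makes it a minor seventh; the second version is higher, so the direction is up.
Checking another pair — A5 → G6 — gives the same interval.

up a minor seventh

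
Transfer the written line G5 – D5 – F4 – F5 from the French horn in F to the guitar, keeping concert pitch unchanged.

C6 G5 Bb4 Bb5

First find concert pitch: the French horn in F sounds a perfect fifth below written, so G5 D5 F4 F5 sounds C5 G4 Bb3 Bb4.
Then write for guitar: it sounds a perfect octave below written, so the part must be a perfect octave above concert.
C5 → C6
G4 → G5
Bb3 → Bb4
Bb4 → Bb5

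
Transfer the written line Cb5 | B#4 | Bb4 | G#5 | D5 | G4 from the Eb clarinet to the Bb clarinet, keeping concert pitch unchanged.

Fb5 E#5 Eb5 C#6 G5 C5

First find concert pitch: the Eb clarinet sounds a minor third above written, so Cb5 B#4 Bb4 G#5 D5 G4 sounds Ebb5 D#5 Db5 B5 F5 Bb4.
Then write for Bb clarinet: it sounds a major second below written, so the part must be a major second above concert.
Ebb5 → Fb5
D#5 → E#5
Db5 → Eb5
B5 → C#6
F5 → G5
Bb4 → C5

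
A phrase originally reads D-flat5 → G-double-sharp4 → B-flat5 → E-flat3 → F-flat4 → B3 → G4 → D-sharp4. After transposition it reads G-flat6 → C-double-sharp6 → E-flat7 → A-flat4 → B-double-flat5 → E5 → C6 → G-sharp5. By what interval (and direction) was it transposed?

Take the first pair: Db5 → Gb6. D to G spans 11 letter names, so the interval is some kind of eleventh.
Db5 to Gb6 is 17 semitones, which makes it a perfect eleventh; the second version is higher, so the direction is up.
Checking another pair — D#4 → G#5 — gives the same interval.

up a perfect eleventh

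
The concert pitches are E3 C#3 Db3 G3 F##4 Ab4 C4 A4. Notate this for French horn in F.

The French horn in F sounds a perfect fifth below written, so the written part must be a perfect fifth above concert — transpose each note up.
E3 becomes B3
C#3 becomes G#3
Db3 becomes Ab3
G3 becomes D4
F##4 becomes C##5
Ab4 becomes Eb5
C4 becomes G4
A4 becomes E5

B3 G#3 Ab3 D4 C##5 Eb5 G4 E5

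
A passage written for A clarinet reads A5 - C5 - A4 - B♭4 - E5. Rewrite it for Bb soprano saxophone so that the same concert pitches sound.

First find concert pitch: the A clarinet sounds a minor third below written, so A5 C5 A4 B♭4 E5 sounds F#5 A4 F#4 G4 C#5.
Then write for Bb soprano saxophone: it sounds a major second below written, so the part must be a major second above concert.
F#5 → G#5
A4 → B4
F#4 → G#4
G4 → A4
C#5 → D#5

G#5 B4 G#4 A4 D#5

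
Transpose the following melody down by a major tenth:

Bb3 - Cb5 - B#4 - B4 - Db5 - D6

Bb3 → Gb2
Cb5 → Abb3
B#4 → G#3
B4 → G3
Db5 → Bbb3
D6 → Bb4

Gb2 Abb3 G#3 G3 Bbb3 Bb4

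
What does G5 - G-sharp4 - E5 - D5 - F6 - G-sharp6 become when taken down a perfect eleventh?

G5 down a perfect eleventh is D4.
A perfect eleventh down from G#4 gives D#3.
A perfect eleventh down from E5 gives B3.
A perfect eleventh down from D5 gives A3.
A perfect eleventh down from F6 gives C5.
G#6: an eleventh down reaches D, and 17 semitones makes it D#5.

D4 D#3 B3 A3 C5 D#5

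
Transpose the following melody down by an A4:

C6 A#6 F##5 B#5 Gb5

Gb5 E6 C#5 F#5 Dbb5

An augmented fourth down from C6 gives Gb5.
A#6 down an augmented fourth is E6.
F##5: a fourth down reaches C, and 6 semitones makes it C#5.
An augmented fourth down from B#5 gives F#5.
Gb5: a fourth down reaches D, and 6 semitones makes it Dbb5.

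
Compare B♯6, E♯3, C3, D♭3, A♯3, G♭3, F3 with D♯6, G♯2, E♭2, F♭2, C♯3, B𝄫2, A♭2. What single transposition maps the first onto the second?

down a major sixth

Take the first pair: B#6 → D#6. B to D spans 6 letter names, so the interval is some kind of sixth.
D#6 to B#6 is 9 semitones, which makes it a major sixth; the second version is lower, so the direction is down.
Checking another pair — F3 → Ab2 — gives the same interval.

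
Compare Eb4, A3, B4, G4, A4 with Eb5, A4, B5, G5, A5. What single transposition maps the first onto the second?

up a perfect octave

From Eb4 to Eb5 is 8 letter names — an octave of some quality.
Eb4 to Eb5 is 12 semitones, which makes it a perfect octave; the second version is higher, so the direction is up.
Checking another pair — A4 → A5 — gives the same interval.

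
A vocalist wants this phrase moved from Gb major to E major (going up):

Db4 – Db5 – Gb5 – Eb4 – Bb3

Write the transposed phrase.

From Gb up to E is an augmented sixth; apply that to each pitch.
Db4 -> B4
Db5 -> B5
Gb5 -> E6
Eb4 -> C#5
Bb3 -> G#4

B4 B5 E6 C#5 G#4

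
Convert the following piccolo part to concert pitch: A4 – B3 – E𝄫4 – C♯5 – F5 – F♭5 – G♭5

A5 B4 Ebb5 C#6 F6 Fb6 Gb6

The piccolo sounds a perfect octave above written, so transpose each written note up a perfect octave.
A4 -> A5
B3 -> B4
Ebb4 -> Ebb5
C#5 -> C#6
F5 -> F6
Fb5 -> Fb6
Gb5 -> Gb6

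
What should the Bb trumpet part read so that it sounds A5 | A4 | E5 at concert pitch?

B5 B4 F#5

Written C4 sounds as Bb3 on the Bb trumpet, so concert pitches are written a major second up.
A5 to B5
A4 to B4
E5 to F#5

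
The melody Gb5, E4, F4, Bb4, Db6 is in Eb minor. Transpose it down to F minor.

From Eb down to F is a minor seventh; apply that to each pitch.
Gb5 to Ab4
E4 to F#3
F4 to G3
Bb4 to C4
Db6 to Eb5

Ab4 F#3 G3 C4 Eb5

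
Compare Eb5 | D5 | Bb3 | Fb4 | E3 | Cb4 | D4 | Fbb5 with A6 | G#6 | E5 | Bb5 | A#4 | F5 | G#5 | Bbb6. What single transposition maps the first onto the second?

up an augmented eleventh

From Eb5 to A6 is 11 letter names — an eleventh of some quality.
Eb5 to A6 is 18 semitones, which makes it an augmented eleventh; the second version is higher, so the direction is up.
Checking another pair — Fbb5 → Bbb6 — gives the same interval.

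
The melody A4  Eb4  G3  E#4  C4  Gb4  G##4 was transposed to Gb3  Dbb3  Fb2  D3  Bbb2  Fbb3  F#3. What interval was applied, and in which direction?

down an augmented ninth

From A4 to Gb3 is 9 letter names — a ninth of some quality.
Gb3 to A4 is 15 semitones, which makes it an augmented ninth; the second version is lower, so the direction is down.
Checking another pair — G##4 → F#3 — gives the same interval.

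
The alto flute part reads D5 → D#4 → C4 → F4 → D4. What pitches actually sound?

Written C4 on the alto flute sounds as G3, a perfect fourth lower; apply that shift to every note.
D5 -> A4
D#4 -> A#3
C4 -> G3
F4 -> C4
D4 -> A3

A4 A#3 G3 C4 A3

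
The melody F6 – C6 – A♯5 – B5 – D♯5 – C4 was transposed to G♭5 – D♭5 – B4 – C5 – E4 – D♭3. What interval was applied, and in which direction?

Take the first pair: F6 → Gb5. F to G spans 7 letter names, so the interval is some kind of seventh.
Gb5 to F6 is 11 semitones, which makes it a major seventh; the second version is lower, so the direction is down.
Checking another pair — C4 → Db3 — gives the same interval.

down a major seventh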